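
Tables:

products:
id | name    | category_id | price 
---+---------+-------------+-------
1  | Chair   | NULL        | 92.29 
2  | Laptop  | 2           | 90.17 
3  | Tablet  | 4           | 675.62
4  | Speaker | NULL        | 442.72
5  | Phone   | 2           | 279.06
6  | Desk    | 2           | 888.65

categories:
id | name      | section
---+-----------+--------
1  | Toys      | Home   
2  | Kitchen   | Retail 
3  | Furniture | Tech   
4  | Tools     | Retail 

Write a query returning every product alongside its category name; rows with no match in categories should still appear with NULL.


LEFT JOIN keeps every row from products (the left table); where category_id has no match in categories, the category columns become NULL. Walk through each product:
  - product 1 (Chair): category_id=NULL, no match -> kept with NULL
  - product 2 (Laptop): category_id=2 -> matches Kitchen
  - product 3 (Tablet): category_id=4 -> matches Tools
  - product 4 (Speaker): category_id=NULL, no match -> kept with NULL
  - product 5 (Phone): category_id=2 -> matches Kitchen
  - product 6 (Desk): category_id=2 -> matches Kitchen
All 6 rows appear; 2 have NULL category.

SQL:
SELECT a.name, b.name AS category
FROM products a
LEFT JOIN categories b ON a.category_id = b.id

Result:
name    | category
--------+---------
Chair   | NULL    
Laptop  | Kitchen 
Tablet  | Tools   
Speaker | NULL    
Phone   | Kitchen 
Desk    | Kitchen 


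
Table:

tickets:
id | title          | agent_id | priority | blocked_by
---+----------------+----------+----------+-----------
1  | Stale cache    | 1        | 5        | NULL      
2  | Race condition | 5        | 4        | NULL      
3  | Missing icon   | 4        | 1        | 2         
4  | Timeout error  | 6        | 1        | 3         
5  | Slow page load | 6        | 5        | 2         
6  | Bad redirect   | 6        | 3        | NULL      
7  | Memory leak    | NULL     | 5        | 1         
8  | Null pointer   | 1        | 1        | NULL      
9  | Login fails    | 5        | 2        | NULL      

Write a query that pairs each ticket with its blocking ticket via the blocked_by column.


This is a self-join: tickets is joined to a second copy of itself, matching each row's blocked_by to another row's id. Use LEFT JOIN so rows with blocked_by=NULL are kept.
  - ticket 1 (Stale cache): blocked_by=NULL -> NULL
  - ticket 2 (Race condition): blocked_by=NULL -> NULL
  - ticket 3 (Missing icon): blocked_by=2 -> Race condition
  - ticket 4 (Timeout error): blocked_by=3 -> Missing icon
  - ticket 5 (Slow page load): blocked_by=2 -> Race condition
  - ticket 6 (Bad redirect): blocked_by=NULL -> NULL
  - ticket 7 (Memory leak): blocked_by=1 -> Stale cache
  - ticket 8 (Null pointer): blocked_by=NULL -> NULL
  - ticket 9 (Login fails): blocked_by=NULL -> NULL

SQL:
SELECT a.title AS item, b.title AS blocked_by
FROM tickets a
LEFT JOIN tickets b ON a.blocked_by = b.id

Result:
item           | blocked_by    
---------------+---------------
Stale cache    | NULL          
Race condition | NULL          
Missing icon   | Race condition
Timeout error  | Missing icon  
Slow page load | Race condition
Bad redirect   | NULL          
Memory leak    | Stale cache   
Null pointer   | NULL          
Login fails    | NULL          


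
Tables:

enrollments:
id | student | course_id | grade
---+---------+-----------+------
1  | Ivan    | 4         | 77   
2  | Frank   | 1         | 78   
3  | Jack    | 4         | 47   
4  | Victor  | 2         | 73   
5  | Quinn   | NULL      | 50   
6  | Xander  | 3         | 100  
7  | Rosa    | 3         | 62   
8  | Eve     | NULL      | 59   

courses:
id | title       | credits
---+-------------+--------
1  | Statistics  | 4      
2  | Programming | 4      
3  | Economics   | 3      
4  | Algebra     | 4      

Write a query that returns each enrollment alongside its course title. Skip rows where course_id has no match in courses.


INNER JOIN keeps only enrollments rows whose course_id matches an id in courses. Walk through each enrollment:
  - enrollment 1 (Ivan): course_id=4 -> matches Algebra
  - enrollment 2 (Frank): course_id=1 -> matches Statistics
  - enrollment 3 (Jack): course_id=4 -> matches Algebra
  - enrollment 4 (Victor): course_id=2 -> matches Programming
  - enrollment 5 (Quinn): course_id=NULL, no match -> dropped
  - enrollment 6 (Xander): course_id=3 -> matches Economics
  - enrollment 7 (Rosa): course_id=3 -> matches Economics
  - enrollment 8 (Eve): course_id=NULL, no match -> dropped
So 2 of 8 rows are dropped.

SQL:
SELECT a.student, b.title AS course
FROM enrollments a
INNER JOIN courses b ON a.course_id = b.id

Result:
student | course     
--------+------------
Ivan    | Algebra    
Frank   | Statistics 
Jack    | Algebra    
Victor  | Programming
Xander  | Economics  
Rosa    | Economics  


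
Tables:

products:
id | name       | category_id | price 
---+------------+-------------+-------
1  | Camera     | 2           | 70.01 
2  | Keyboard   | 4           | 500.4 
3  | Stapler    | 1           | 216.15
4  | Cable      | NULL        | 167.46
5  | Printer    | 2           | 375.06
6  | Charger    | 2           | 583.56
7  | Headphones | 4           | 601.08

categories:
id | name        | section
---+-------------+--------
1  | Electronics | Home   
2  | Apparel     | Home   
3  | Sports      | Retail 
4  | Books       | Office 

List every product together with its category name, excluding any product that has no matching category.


INNER JOIN keeps only products rows whose category_id matches an id in categories. Walk through each product:
  - product 1 (Camera): category_id=2 -> matches Apparel
  - product 2 (Keyboard): category_id=4 -> matches Books
  - product 3 (Stapler): category_id=1 -> matches Electronics
  - product 4 (Cable): category_id=NULL, no match -> dropped
  - product 5 (Printer): category_id=2 -> matches Apparel
  - product 6 (Charger): category_id=2 -> matches Apparel
  - product 7 (Headphones): category_id=4 -> matches Books
So 1 of 7 rows is dropped.

SQL:
SELECT a.name, b.name AS category
FROM products a
INNER JOIN categories b ON a.category_id = b.id

Result:
name       | category   
-----------+------------
Camera     | Apparel    
Keyboard   | Books      
Stapler    | Electronics
Printer    | Apparel    
Charger    | Apparel    
Headphones | Books      


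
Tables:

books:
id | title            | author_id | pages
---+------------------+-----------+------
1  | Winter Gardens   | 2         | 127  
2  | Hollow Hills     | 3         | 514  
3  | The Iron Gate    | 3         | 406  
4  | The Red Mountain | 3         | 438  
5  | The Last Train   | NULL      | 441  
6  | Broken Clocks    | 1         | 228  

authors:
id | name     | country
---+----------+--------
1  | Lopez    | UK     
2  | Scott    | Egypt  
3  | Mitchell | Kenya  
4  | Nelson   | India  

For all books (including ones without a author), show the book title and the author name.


LEFT JOIN keeps every row from books (the left table); where author_id has no match in authors, the author columns become NULL. Walk through each book:
  - book 1 (Winter Gardens): author_id=2 -> matches Scott
  - book 2 (Hollow Hills): author_id=3 -> matches Mitchell
  - book 3 (The Iron Gate): author_id=3 -> matches Mitchell
  - book 4 (The Red Mountain): author_id=3 -> matches Mitchell
  - book 5 (The Last Train): author_id=NULL, no match -> kept with NULL
  - book 6 (Broken Clocks): author_id=1 -> matches Lopez
All 6 rows appear; 1 has NULL author.

SQL:
SELECT a.title, b.name AS author
FROM books a
LEFT JOIN authors b ON a.author_id = b.id

Result:
title            | author  
-----------------+---------
Winter Gardens   | Scott   
Hollow Hills     | Mitchell
The Iron Gate    | Mitchell
The Red Mountain | Mitchell
The Last Train   | NULL    
Broken Clocks    | Lopez   


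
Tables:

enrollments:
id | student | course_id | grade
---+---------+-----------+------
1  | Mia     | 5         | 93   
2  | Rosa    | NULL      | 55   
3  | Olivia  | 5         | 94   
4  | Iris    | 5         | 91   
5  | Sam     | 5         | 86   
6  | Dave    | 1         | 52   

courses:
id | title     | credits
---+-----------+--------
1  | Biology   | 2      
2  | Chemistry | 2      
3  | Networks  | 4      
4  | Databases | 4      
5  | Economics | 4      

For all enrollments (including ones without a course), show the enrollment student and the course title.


LEFT JOIN keeps every row from enrollments (the left table); where course_id has no match in courses, the course columns become NULL. Walk through each enrollment:
  - enrollment 1 (Mia): course_id=5 -> matches Economics
  - enrollment 2 (Rosa): course_id=NULL, no match -> kept with NULL
  - enrollment 3 (Olivia): course_id=5 -> matches Economics
  - enrollment 4 (Iris): course_id=5 -> matches Economics
  - enrollment 5 (Sam): course_id=5 -> matches Economics
  - enrollment 6 (Dave): course_id=1 -> matches Biology
All 6 rows appear; 1 has NULL course.

SQL:
SELECT a.student, b.title AS course
FROM enrollments a
LEFT JOIN courses b ON a.course_id = b.id

Result:
student | course   
--------+----------
Mia     | Economics
Rosa    | NULL     
Olivia  | Economics
Iris    | Economics
Sam     | Economics
Dave    | Biology  


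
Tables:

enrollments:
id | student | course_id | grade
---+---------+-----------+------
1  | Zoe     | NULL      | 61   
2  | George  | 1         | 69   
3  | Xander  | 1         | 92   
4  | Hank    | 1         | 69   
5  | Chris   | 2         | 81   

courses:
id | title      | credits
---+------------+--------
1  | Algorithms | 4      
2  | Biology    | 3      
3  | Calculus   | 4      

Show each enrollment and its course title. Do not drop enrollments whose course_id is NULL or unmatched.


LEFT JOIN keeps every row from enrollments (the left table); where course_id has no match in courses, the course columns become NULL. Walk through each enrollment:
  - enrollment 1 (Zoe): course_id=NULL, no match -> kept with NULL
  - enrollment 2 (George): course_id=1 -> matches Algorithms
  - enrollment 3 (Xander): course_id=1 -> matches Algorithms
  - enrollment 4 (Hank): course_id=1 -> matches Algorithms
  - enrollment 5 (Chris): course_id=2 -> matches Biology
All 5 rows appear; 1 has NULL course.

SQL:
SELECT a.student, b.title AS course
FROM enrollments a
LEFT JOIN courses b ON a.course_id = b.id

Result:
student | course    
--------+-----------
Zoe     | NULL      
George  | Algorithms
Xander  | Algorithms
Hank    | Algorithms
Chris   | Biology   


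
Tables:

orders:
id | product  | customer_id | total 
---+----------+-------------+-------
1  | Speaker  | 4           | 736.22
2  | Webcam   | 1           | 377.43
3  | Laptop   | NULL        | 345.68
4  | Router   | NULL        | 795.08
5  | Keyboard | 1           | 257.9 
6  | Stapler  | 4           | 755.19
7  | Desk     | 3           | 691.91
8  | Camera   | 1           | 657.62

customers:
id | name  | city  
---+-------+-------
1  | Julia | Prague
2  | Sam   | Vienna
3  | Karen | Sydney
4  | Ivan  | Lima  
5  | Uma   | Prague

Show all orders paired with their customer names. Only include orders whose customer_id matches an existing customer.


INNER JOIN keeps only orders rows whose customer_id matches an id in customers. Walk through each order:
  - order 1 (Speaker): customer_id=4 -> matches Ivan
  - order 2 (Webcam): customer_id=1 -> matches Julia
  - order 3 (Laptop): customer_id=NULL, no match -> dropped
  - order 4 (Router): customer_id=NULL, no match -> dropped
  - order 5 (Keyboard): customer_id=1 -> matches Julia
  - order 6 (Stapler): customer_id=4 -> matches Ivan
  - order 7 (Desk): customer_id=3 -> matches Karen
  - order 8 (Camera): customer_id=1 -> matches Julia
So 2 of 8 rows are dropped.

SQL:
SELECT a.product, b.name AS customer
FROM orders a
INNER JOIN customers b ON a.customer_id = b.id

Result:
product  | customer
---------+---------
Speaker  | Ivan    
Webcam   | Julia   
Keyboard | Julia   
Stapler  | Ivan    
Desk     | Karen   
Camera   | Julia   


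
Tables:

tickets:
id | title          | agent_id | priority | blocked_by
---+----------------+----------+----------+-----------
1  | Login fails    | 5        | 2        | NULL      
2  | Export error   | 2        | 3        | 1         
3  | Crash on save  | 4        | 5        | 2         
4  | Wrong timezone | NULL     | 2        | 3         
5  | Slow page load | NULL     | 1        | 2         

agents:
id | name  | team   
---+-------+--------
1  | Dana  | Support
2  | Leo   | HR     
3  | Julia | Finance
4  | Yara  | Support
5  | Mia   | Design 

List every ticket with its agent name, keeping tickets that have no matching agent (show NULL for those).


LEFT JOIN keeps every row from tickets (the left table); where agent_id has no match in agents, the agent columns become NULL. Walk through each ticket:
  - ticket 1 (Login fails): agent_id=5 -> matches Mia
  - ticket 2 (Export error): agent_id=2 -> matches Leo
  - ticket 3 (Crash on save): agent_id=4 -> matches Yara
  - ticket 4 (Wrong timezone): agent_id=NULL, no match -> kept with NULL
  - ticket 5 (Slow page load): agent_id=NULL, no match -> kept with NULL
All 5 rows appear; 2 have NULL agent.

SQL:
SELECT a.title, b.name AS agent
FROM tickets a
LEFT JOIN agents b ON a.agent_id = b.id

Result:
title          | agent
---------------+------
Login fails    | Mia  
Export error   | Leo  
Crash on save  | Yara 
Wrong timezone | NULL 
Slow page load | NULL 


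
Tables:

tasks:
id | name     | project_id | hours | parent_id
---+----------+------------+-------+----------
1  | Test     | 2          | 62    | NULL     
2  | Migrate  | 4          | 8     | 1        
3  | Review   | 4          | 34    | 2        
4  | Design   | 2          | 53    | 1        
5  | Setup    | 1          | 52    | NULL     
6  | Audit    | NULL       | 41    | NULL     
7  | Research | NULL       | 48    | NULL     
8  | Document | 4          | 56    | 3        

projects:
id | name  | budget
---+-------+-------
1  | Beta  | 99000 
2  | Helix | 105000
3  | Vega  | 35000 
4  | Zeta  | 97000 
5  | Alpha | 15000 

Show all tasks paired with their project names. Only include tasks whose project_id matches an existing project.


INNER JOIN keeps only tasks rows whose project_id matches an id in projects. Walk through each task:
  - task 1 (Test): project_id=2 -> matches Helix
  - task 2 (Migrate): project_id=4 -> matches Zeta
  - task 3 (Review): project_id=4 -> matches Zeta
  - task 4 (Design): project_id=2 -> matches Helix
  - task 5 (Setup): project_id=1 -> matches Beta
  - task 6 (Audit): project_id=NULL, no match -> dropped
  - task 7 (Research): project_id=NULL, no match -> dropped
  - task 8 (Document): project_id=4 -> matches Zeta
So 2 of 8 rows are dropped.

SQL:
SELECT a.name, b.name AS project
FROM tasks a
INNER JOIN projects b ON a.project_id = b.id

Result:
name     | project
---------+--------
Test     | Helix  
Migrate  | Zeta   
Review   | Zeta   
Design   | Helix  
Setup    | Beta   
Document | Zeta   


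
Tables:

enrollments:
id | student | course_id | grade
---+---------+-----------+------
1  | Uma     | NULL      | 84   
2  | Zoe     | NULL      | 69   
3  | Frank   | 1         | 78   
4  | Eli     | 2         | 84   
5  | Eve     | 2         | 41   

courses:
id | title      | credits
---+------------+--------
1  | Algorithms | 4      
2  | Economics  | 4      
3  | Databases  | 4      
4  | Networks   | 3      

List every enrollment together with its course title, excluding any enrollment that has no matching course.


INNER JOIN keeps only enrollments rows whose course_id matches an id in courses. Walk through each enrollment:
  - enrollment 1 (Uma): course_id=NULL, no match -> dropped
  - enrollment 2 (Zoe): course_id=NULL, no match -> dropped
  - enrollment 3 (Frank): course_id=1 -> matches Algorithms
  - enrollment 4 (Eli): course_id=2 -> matches Economics
  - enrollment 5 (Eve): course_id=2 -> matches Economics
So 2 of 5 rows are dropped.

SQL:
SELECT a.student, b.title AS course
FROM enrollments a
INNER JOIN courses b ON a.course_id = b.id

Result:
student | course    
--------+-----------
Frank   | Algorithms
Eli     | Economics 
Eve     | Economics 


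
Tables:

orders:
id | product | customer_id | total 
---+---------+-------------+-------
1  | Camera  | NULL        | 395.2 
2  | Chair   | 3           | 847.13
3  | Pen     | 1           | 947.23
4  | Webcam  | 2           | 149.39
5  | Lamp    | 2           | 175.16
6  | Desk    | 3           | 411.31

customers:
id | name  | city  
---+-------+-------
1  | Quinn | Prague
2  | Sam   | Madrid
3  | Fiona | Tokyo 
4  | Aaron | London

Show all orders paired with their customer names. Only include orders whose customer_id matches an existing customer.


INNER JOIN keeps only orders rows whose customer_id matches an id in customers. Walk through each order:
  - order 1 (Camera): customer_id=NULL, no match -> dropped
  - order 2 (Chair): customer_id=3 -> matches Fiona
  - order 3 (Pen): customer_id=1 -> matches Quinn
  - order 4 (Webcam): customer_id=2 -> matches Sam
  - order 5 (Lamp): customer_id=2 -> matches Sam
  - order 6 (Desk): customer_id=3 -> matches Fiona
So 1 of 6 rows is dropped.

SQL:
SELECT a.product, b.name AS customer
FROM orders a
INNER JOIN customers b ON a.customer_id = b.id

Result:
product | customer
--------+---------
Chair   | Fiona   
Pen     | Quinn   
Webcam  | Sam     
Lamp    | Sam     
Desk    | Fiona   


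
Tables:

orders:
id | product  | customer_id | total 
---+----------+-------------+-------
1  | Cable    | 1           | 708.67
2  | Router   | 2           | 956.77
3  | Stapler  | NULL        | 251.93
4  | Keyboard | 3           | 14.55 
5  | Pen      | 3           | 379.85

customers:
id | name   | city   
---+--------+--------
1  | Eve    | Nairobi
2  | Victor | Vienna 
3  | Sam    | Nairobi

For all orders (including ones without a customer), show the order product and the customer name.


LEFT JOIN keeps every row from orders (the left table); where customer_id has no match in customers, the customer columns become NULL. Walk through each order:
  - order 1 (Cable): customer_id=1 -> matches Eve
  - order 2 (Router): customer_id=2 -> matches Victor
  - order 3 (Stapler): customer_id=NULL, no match -> kept with NULL
  - order 4 (Keyboard): customer_id=3 -> matches Sam
  - order 5 (Pen): customer_id=3 -> matches Sam
All 5 rows appear; 1 has NULL customer.

SQL:
SELECT a.product, b.name AS customer
FROM orders a
LEFT JOIN customers b ON a.customer_id = b.id

Result:
product  | customer
---------+---------
Cable    | Eve     
Router   | Victor  
Stapler  | NULL    
Keyboard | Sam     
Pen      | Sam     


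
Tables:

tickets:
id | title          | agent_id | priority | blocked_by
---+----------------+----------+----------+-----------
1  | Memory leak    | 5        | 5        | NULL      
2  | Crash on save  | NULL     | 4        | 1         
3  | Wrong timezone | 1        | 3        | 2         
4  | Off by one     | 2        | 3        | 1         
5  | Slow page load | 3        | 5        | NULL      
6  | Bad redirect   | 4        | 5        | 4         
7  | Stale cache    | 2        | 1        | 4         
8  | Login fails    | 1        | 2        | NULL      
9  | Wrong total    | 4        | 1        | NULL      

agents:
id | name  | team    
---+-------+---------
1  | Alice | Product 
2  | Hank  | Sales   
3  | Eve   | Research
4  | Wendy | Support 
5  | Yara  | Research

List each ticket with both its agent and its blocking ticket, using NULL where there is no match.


Two LEFT JOINs from the same base table tickets: one to agents via agent_id, one to tickets itself via blocked_by. Both are LEFT so every ticket is preserved.
Match against agents:
  - ticket 1 (Memory leak): agent_id=5 -> matches Yara
  - ticket 2 (Crash on save): agent_id=NULL, no match -> kept with NULL
  - ticket 3 (Wrong timezone): agent_id=1 -> matches Alice
  - ticket 4 (Off by one): agent_id=2 -> matches Hank
  - ticket 5 (Slow page load): agent_id=3 -> matches Eve
  - ticket 6 (Bad redirect): agent_id=4 -> matches Wendy
  - ticket 7 (Stale cache): agent_id=2 -> matches Hank
  - ticket 8 (Login fails): agent_id=1 -> matches Alice
  - ticket 9 (Wrong total): agent_id=4 -> matches Wendy
Match against tickets (self):
  - ticket 1 (Memory leak): blocked_by=NULL -> NULL
  - ticket 2 (Crash on save): blocked_by=1 -> Memory leak
  - ticket 3 (Wrong timezone): blocked_by=2 -> Crash on save
  - ticket 4 (Off by one): blocked_by=1 -> Memory leak
  - ticket 5 (Slow page load): blocked_by=NULL -> NULL
  - ticket 6 (Bad redirect): blocked_by=4 -> Off by one
  - ticket 7 (Stale cache): blocked_by=4 -> Off by one
  - ticket 8 (Login fails): blocked_by=NULL -> NULL
  - ticket 9 (Wrong total): blocked_by=NULL -> NULL

SQL:
SELECT a.title, b.name AS agent, c.title AS blocked_by
FROM tickets a
LEFT JOIN agents b ON a.agent_id = b.id
LEFT JOIN tickets c ON a.blocked_by = c.id

Result:
title          | agent | blocked_by   
---------------+-------+--------------
Memory leak    | Yara  | NULL         
Crash on save  | NULL  | Memory leak  
Wrong timezone | Alice | Crash on save
Off by one     | Hank  | Memory leak  
Slow page load | Eve   | NULL         
Bad redirect   | Wendy | Off by one   
Stale cache    | Hank  | Off by one   
Login fails    | Alice | NULL         
Wrong total    | Wendy | NULL         


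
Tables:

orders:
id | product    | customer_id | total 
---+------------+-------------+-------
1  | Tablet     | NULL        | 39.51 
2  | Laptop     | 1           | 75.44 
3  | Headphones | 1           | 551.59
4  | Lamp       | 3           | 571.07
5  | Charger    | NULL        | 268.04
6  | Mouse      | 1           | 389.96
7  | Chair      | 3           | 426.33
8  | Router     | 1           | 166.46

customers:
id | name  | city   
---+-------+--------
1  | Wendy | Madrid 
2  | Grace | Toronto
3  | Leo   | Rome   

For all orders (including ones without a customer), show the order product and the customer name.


LEFT JOIN keeps every row from orders (the left table); where customer_id has no match in customers, the customer columns become NULL. Walk through each order:
  - order 1 (Tablet): customer_id=NULL, no match -> kept with NULL
  - order 2 (Laptop): customer_id=1 -> matches Wendy
  - order 3 (Headphones): customer_id=1 -> matches Wendy
  - order 4 (Lamp): customer_id=3 -> matches Leo
  - order 5 (Charger): customer_id=NULL, no match -> kept with NULL
  - order 6 (Mouse): customer_id=1 -> matches Wendy
  - order 7 (Chair): customer_id=3 -> matches Leo
  - order 8 (Router): customer_id=1 -> matches Wendy
All 8 rows appear; 2 have NULL customer.

SQL:
SELECT a.product, b.name AS customer
FROM orders a
LEFT JOIN customers b ON a.customer_id = b.id

Result:
product    | customer
-----------+---------
Tablet     | NULL    
Laptop     | Wendy   
Headphones | Wendy   
Lamp       | Leo     
Charger    | NULL    
Mouse      | Wendy   
Chair      | Leo     
Router     | Wendy   


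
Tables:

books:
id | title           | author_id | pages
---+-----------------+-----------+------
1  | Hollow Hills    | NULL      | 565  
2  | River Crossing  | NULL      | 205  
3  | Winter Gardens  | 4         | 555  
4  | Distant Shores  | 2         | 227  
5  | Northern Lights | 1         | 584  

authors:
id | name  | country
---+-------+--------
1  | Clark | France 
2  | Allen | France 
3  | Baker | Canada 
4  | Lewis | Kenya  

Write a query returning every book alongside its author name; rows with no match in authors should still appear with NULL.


LEFT JOIN keeps every row from books (the left table); where author_id has no match in authors, the author columns become NULL. Walk through each book:
  - book 1 (Hollow Hills): author_id=NULL, no match -> kept with NULL
  - book 2 (River Crossing): author_id=NULL, no match -> kept with NULL
  - book 3 (Winter Gardens): author_id=4 -> matches Lewis
  - book 4 (Distant Shores): author_id=2 -> matches Allen
  - book 5 (Northern Lights): author_id=1 -> matches Clark
All 5 rows appear; 2 have NULL author.

SQL:
SELECT a.title, b.name AS author
FROM books a
LEFT JOIN authors b ON a.author_id = b.id

Result:
title           | author
----------------+-------
Hollow Hills    | NULL  
River Crossing  | NULL  
Winter Gardens  | Lewis 
Distant Shores  | Allen 
Northern Lights | Clark 


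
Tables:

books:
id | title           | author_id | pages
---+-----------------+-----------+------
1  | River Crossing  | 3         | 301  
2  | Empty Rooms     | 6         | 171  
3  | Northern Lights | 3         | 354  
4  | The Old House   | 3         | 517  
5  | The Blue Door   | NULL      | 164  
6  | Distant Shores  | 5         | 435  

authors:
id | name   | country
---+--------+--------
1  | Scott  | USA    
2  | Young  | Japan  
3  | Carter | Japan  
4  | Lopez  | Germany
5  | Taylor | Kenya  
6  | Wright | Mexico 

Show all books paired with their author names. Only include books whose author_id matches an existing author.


INNER JOIN keeps only books rows whose author_id matches an id in authors. Walk through each book:
  - book 1 (River Crossing): author_id=3 -> matches Carter
  - book 2 (Empty Rooms): author_id=6 -> matches Wright
  - book 3 (Northern Lights): author_id=3 -> matches Carter
  - book 4 (The Old House): author_id=3 -> matches Carter
  - book 5 (The Blue Door): author_id=NULL, no match -> dropped
  - book 6 (Distant Shores): author_id=5 -> matches Taylor
So 1 of 6 rows is dropped.

SQL:
SELECT a.title, b.name AS author
FROM books a
INNER JOIN authors b ON a.author_id = b.id

Result:
title           | author
----------------+-------
River Crossing  | Carter
Empty Rooms     | Wright
Northern Lights | Carter
The Old House   | Carter
Distant Shores  | Taylor


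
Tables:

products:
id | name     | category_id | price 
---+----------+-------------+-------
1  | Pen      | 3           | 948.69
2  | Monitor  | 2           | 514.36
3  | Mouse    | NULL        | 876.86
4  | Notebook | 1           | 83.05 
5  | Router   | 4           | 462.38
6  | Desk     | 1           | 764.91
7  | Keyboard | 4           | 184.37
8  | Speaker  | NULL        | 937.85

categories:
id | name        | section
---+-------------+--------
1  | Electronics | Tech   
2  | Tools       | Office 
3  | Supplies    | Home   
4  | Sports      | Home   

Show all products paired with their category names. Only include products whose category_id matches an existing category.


INNER JOIN keeps only products rows whose category_id matches an id in categories. Walk through each product:
  - product 1 (Pen): category_id=3 -> matches Supplies
  - product 2 (Monitor): category_id=2 -> matches Tools
  - product 3 (Mouse): category_id=NULL, no match -> dropped
  - product 4 (Notebook): category_id=1 -> matches Electronics
  - product 5 (Router): category_id=4 -> matches Sports
  - product 6 (Desk): category_id=1 -> matches Electronics
  - product 7 (Keyboard): category_id=4 -> matches Sports
  - product 8 (Speaker): category_id=NULL, no match -> dropped
So 2 of 8 rows are dropped.

SQL:
SELECT a.name, b.name AS category
FROM products a
INNER JOIN categories b ON a.category_id = b.id

Result:
name     | category   
---------+------------
Pen      | Supplies   
Monitor  | Tools      
Notebook | Electronics
Router   | Sports     
Desk     | Electronics
Keyboard | Sports     


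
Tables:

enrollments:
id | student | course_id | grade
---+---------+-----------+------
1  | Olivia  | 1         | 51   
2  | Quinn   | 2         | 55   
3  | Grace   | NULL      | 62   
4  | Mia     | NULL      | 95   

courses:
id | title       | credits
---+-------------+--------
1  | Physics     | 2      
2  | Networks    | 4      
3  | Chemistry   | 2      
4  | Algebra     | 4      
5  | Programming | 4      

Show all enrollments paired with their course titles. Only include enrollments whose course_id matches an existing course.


INNER JOIN keeps only enrollments rows whose course_id matches an id in courses. Walk through each enrollment:
  - enrollment 1 (Olivia): course_id=1 -> matches Physics
  - enrollment 2 (Quinn): course_id=2 -> matches Networks
  - enrollment 3 (Grace): course_id=NULL, no match -> dropped
  - enrollment 4 (Mia): course_id=NULL, no match -> dropped
So 2 of 4 rows are dropped.

SQL:
SELECT a.student, b.title AS course
FROM enrollments a
INNER JOIN courses b ON a.course_id = b.id

Result:
student | course  
--------+---------
Olivia  | Physics 
Quinn   | Networks


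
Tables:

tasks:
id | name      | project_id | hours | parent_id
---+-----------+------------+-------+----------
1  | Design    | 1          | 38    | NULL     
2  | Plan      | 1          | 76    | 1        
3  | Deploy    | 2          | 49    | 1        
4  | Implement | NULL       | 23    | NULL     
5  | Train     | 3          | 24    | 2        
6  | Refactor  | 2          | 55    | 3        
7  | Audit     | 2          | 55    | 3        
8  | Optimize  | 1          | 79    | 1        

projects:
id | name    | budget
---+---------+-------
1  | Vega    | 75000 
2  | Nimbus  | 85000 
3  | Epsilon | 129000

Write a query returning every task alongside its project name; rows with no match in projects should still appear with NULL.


LEFT JOIN keeps every row from tasks (the left table); where project_id has no match in projects, the project columns become NULL. Walk through each task:
  - task 1 (Design): project_id=1 -> matches Vega
  - task 2 (Plan): project_id=1 -> matches Vega
  - task 3 (Deploy): project_id=2 -> matches Nimbus
  - task 4 (Implement): project_id=NULL, no match -> kept with NULL
  - task 5 (Train): project_id=3 -> matches Epsilon
  - task 6 (Refactor): project_id=2 -> matches Nimbus
  - task 7 (Audit): project_id=2 -> matches Nimbus
  - task 8 (Optimize): project_id=1 -> matches Vega
All 8 rows appear; 1 has NULL project.

SQL:
SELECT a.name, b.name AS project
FROM tasks a
LEFT JOIN projects b ON a.project_id = b.id

Result:
name      | project
----------+--------
Design    | Vega   
Plan      | Vega   
Deploy    | Nimbus 
Implement | NULL   
Train     | Epsilon
Refactor  | Nimbus 
Audit     | Nimbus 
Optimize  | Vega   


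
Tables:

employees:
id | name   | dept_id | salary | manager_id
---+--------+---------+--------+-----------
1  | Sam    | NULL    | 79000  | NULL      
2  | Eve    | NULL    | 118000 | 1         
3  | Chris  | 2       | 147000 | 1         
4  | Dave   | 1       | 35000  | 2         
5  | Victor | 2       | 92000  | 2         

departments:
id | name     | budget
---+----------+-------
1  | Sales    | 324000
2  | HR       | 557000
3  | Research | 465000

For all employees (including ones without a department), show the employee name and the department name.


LEFT JOIN keeps every row from employees (the left table); where dept_id has no match in departments, the department columns become NULL. Walk through each employee:
  - employee 1 (Sam): dept_id=NULL, no match -> kept with NULL
  - employee 2 (Eve): dept_id=NULL, no match -> kept with NULL
  - employee 3 (Chris): dept_id=2 -> matches HR
  - employee 4 (Dave): dept_id=1 -> matches Sales
  - employee 5 (Victor): dept_id=2 -> matches HR
All 5 rows appear; 2 have NULL department.

SQL:
SELECT a.name, b.name AS department
FROM employees a
LEFT JOIN departments b ON a.dept_id = b.id

Result:
name   | department
-------+-----------
Sam    | NULL      
Eve    | NULL      
Chris  | HR        
Dave   | Sales     
Victor | HR        


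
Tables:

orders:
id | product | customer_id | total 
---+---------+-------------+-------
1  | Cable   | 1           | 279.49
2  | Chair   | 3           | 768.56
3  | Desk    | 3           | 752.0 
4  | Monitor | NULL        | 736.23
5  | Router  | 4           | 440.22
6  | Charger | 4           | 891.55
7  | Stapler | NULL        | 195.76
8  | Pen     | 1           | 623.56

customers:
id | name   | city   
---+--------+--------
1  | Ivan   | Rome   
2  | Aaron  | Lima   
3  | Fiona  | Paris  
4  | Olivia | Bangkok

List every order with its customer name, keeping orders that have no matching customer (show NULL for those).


LEFT JOIN keeps every row from orders (the left table); where customer_id has no match in customers, the customer columns become NULL. Walk through each order:
  - order 1 (Cable): customer_id=1 -> matches Ivan
  - order 2 (Chair): customer_id=3 -> matches Fiona
  - order 3 (Desk): customer_id=3 -> matches Fiona
  - order 4 (Monitor): customer_id=NULL, no match -> kept with NULL
  - order 5 (Router): customer_id=4 -> matches Olivia
  - order 6 (Charger): customer_id=4 -> matches Olivia
  - order 7 (Stapler): customer_id=NULL, no match -> kept with NULL
  - order 8 (Pen): customer_id=1 -> matches Ivan
All 8 rows appear; 2 have NULL customer.

SQL:
SELECT a.product, b.name AS customer
FROM orders a
LEFT JOIN customers b ON a.customer_id = b.id

Result:
product | customer
--------+---------
Cable   | Ivan    
Chair   | Fiona   
Desk    | Fiona   
Monitor | NULL    
Router  | Olivia  
Charger | Olivia  
Stapler | NULL    
Pen     | Ivan    


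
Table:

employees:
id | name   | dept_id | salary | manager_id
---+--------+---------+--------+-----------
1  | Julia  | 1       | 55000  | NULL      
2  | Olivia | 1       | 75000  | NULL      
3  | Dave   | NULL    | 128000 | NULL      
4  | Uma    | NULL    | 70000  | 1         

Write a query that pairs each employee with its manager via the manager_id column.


This is a self-join: employees is joined to a second copy of itself, matching each row's manager_id to another row's id. Use LEFT JOIN so rows with manager_id=NULL are kept.
  - employee 1 (Julia): manager_id=NULL -> NULL
  - employee 2 (Olivia): manager_id=NULL -> NULL
  - employee 3 (Dave): manager_id=NULL -> NULL
  - employee 4 (Uma): manager_id=1 -> Julia

SQL:
SELECT a.name AS item, b.name AS manager
FROM employees a
LEFT JOIN employees b ON a.manager_id = b.id

Result:
item   | manager
-------+--------
Julia  | NULL   
Olivia | NULL   
Dave   | NULL   
Uma    | Julia  


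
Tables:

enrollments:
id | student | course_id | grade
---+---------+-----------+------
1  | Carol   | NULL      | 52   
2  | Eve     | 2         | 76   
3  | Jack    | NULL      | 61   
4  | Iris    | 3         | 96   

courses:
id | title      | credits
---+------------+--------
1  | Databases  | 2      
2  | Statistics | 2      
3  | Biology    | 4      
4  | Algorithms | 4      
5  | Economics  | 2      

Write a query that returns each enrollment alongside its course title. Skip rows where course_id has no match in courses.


INNER JOIN keeps only enrollments rows whose course_id matches an id in courses. Walk through each enrollment:
  - enrollment 1 (Carol): course_id=NULL, no match -> dropped
  - enrollment 2 (Eve): course_id=2 -> matches Statistics
  - enrollment 3 (Jack): course_id=NULL, no match -> dropped
  - enrollment 4 (Iris): course_id=3 -> matches Biology
So 2 of 4 rows are dropped.

SQL:
SELECT a.student, b.title AS course
FROM enrollments a
INNER JOIN courses b ON a.course_id = b.id

Result:
student | course    
--------+-----------
Eve     | Statistics
Iris    | Biology   


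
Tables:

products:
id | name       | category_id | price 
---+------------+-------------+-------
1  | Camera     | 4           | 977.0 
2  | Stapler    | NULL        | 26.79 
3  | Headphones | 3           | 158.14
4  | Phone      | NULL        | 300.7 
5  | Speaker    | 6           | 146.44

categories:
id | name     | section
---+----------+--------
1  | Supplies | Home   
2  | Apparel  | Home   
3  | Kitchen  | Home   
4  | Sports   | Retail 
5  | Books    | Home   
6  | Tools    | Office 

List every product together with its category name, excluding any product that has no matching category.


INNER JOIN keeps only products rows whose category_id matches an id in categories. Walk through each product:
  - product 1 (Camera): category_id=4 -> matches Sports
  - product 2 (Stapler): category_id=NULL, no match -> dropped
  - product 3 (Headphones): category_id=3 -> matches Kitchen
  - product 4 (Phone): category_id=NULL, no match -> dropped
  - product 5 (Speaker): category_id=6 -> matches Tools
So 2 of 5 rows are dropped.

SQL:
SELECT a.name, b.name AS category
FROM products a
INNER JOIN categories b ON a.category_id = b.id

Result:
name       | category
-----------+---------
Camera     | Sports  
Headphones | Kitchen 
Speaker    | Tools   


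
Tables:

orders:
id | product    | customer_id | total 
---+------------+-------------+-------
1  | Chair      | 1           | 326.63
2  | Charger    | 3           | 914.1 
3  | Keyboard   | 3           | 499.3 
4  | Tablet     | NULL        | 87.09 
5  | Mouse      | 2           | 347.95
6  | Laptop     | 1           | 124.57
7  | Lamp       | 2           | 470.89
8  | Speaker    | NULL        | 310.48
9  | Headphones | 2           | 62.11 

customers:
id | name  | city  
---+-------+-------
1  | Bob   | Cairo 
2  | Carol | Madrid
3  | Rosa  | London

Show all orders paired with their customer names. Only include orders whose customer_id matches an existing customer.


INNER JOIN keeps only orders rows whose customer_id matches an id in customers. Walk through each order:
  - order 1 (Chair): customer_id=1 -> matches Bob
  - order 2 (Charger): customer_id=3 -> matches Rosa
  - order 3 (Keyboard): customer_id=3 -> matches Rosa
  - order 4 (Tablet): customer_id=NULL, no match -> dropped
  - order 5 (Mouse): customer_id=2 -> matches Carol
  - order 6 (Laptop): customer_id=1 -> matches Bob
  - order 7 (Lamp): customer_id=2 -> matches Carol
  - order 8 (Speaker): customer_id=NULL, no match -> dropped
  - order 9 (Headphones): customer_id=2 -> matches Carol
So 2 of 9 rows are dropped.

SQL:
SELECT a.product, b.name AS customer
FROM orders a
INNER JOIN customers b ON a.customer_id = b.id

Result:
product    | customer
-----------+---------
Chair      | Bob     
Charger    | Rosa    
Keyboard   | Rosa    
Mouse      | Carol   
Laptop     | Bob     
Lamp       | Carol   
Headphones | Carol   


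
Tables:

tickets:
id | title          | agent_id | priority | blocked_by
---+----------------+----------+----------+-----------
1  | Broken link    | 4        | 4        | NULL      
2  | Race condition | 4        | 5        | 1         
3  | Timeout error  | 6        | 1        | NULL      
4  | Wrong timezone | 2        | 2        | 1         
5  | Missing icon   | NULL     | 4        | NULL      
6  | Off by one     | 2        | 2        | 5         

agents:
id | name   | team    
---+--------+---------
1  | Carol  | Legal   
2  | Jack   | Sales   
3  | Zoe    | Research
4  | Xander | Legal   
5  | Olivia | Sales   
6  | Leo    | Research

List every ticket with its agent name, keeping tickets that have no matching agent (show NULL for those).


LEFT JOIN keeps every row from tickets (the left table); where agent_id has no match in agents, the agent columns become NULL. Walk through each ticket:
  - ticket 1 (Broken link): agent_id=4 -> matches Xander
  - ticket 2 (Race condition): agent_id=4 -> matches Xander
  - ticket 3 (Timeout error): agent_id=6 -> matches Leo
  - ticket 4 (Wrong timezone): agent_id=2 -> matches Jack
  - ticket 5 (Missing icon): agent_id=NULL, no match -> kept with NULL
  - ticket 6 (Off by one): agent_id=2 -> matches Jack
All 6 rows appear; 1 has NULL agent.

SQL:
SELECT a.title, b.name AS agent
FROM tickets a
LEFT JOIN agents b ON a.agent_id = b.id

Result:
title          | agent 
---------------+-------
Broken link    | Xander
Race condition | Xander
Timeout error  | Leo   
Wrong timezone | Jack  
Missing icon   | NULL  
Off by one     | Jack  


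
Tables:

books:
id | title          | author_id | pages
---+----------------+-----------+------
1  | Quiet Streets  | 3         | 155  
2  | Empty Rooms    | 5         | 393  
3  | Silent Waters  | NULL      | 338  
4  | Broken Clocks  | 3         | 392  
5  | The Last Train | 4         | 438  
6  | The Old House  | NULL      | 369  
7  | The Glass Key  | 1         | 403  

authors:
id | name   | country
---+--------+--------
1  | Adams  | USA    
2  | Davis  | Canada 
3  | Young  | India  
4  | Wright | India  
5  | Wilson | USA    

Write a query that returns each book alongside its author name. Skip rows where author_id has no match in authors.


INNER JOIN keeps only books rows whose author_id matches an id in authors. Walk through each book:
  - book 1 (Quiet Streets): author_id=3 -> matches Young
  - book 2 (Empty Rooms): author_id=5 -> matches Wilson
  - book 3 (Silent Waters): author_id=NULL, no match -> dropped
  - book 4 (Broken Clocks): author_id=3 -> matches Young
  - book 5 (The Last Train): author_id=4 -> matches Wright
  - book 6 (The Old House): author_id=NULL, no match -> dropped
  - book 7 (The Glass Key): author_id=1 -> matches Adams
So 2 of 7 rows are dropped.

SQL:
SELECT a.title, b.name AS author
FROM books a
INNER JOIN authors b ON a.author_id = b.id

Result:
title          | author
---------------+-------
Quiet Streets  | Young 
Empty Rooms    | Wilson
Broken Clocks  | Young 
The Last Train | Wright
The Glass Key  | Adams 
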